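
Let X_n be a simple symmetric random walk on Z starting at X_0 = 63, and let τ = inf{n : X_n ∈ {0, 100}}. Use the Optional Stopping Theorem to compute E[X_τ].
E[X_τ] = 63

X_n is a martingale and τ is a bounded-mean stopping time (indeed τ is finite a.s. with bounded expectation since the walk is in a bounded region). By the OST, E[X_τ] = E[X_0] = 63. Equivalently: E[X_τ] = 100 · P(hit 100 first) + 0 · P(hit 0 first) = 100 · (63/100) = 63.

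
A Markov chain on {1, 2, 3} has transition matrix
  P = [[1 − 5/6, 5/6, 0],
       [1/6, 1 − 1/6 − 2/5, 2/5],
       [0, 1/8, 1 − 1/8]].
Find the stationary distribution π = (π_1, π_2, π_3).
π = (1/22, 5/22, 8/11)

This is a birth-death chain on three states, which satisfies detailed balance: π_1 · P_{12} = π_2 · P_{21} and π_2 · P_{23} = π_3 · P_{32}.
From π_1 · 5/6 = π_2 · 1/6: π_2/π_1 = (5/6)/(1/6) = 5.
From π_2 · 2/5 = π_3 · 1/8: π_3/π_2 = (2/5)/(1/8) = 16/5.
Take π_1 proportional to 1; then unnormalized π = (1, 5, 16). Normalize by dividing by the sum 22:
  π = (1/22, 5/22, 8/11).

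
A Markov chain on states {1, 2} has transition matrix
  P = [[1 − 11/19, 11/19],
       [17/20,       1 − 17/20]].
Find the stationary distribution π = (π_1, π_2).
π_1 = 323/543, π_2 = 220/543

Solve πP = π with π_1 + π_2 = 1. From πP = π: π_1 · (1 − 11/19) + π_2 · 17/20 = π_1 ⇒ π_2 · 17/20 = π_1 · 11/19 ⇒ π_2/π_1 = (11/19)/(17/20) = 220/323. Together with π_1 + π_2 = 1:
  π_1 = (17/20)/(11/19 + 17/20) = (17/20)/(543/380) = 323/543,
  π_2 = (11/19)/(11/19 + 17/20) = (11/19)/(543/380) = 220/543.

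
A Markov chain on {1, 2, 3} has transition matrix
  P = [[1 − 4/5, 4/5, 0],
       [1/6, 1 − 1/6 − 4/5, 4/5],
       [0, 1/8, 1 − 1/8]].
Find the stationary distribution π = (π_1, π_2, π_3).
π = (25/913, 120/913, 768/913)

This is a birth-death chain on three states, which satisfies detailed balance: π_1 · P_{12} = π_2 · P_{21} and π_2 · P_{23} = π_3 · P_{32}.
From π_1 · 4/5 = π_2 · 1/6: π_2/π_1 = (4/5)/(1/6) = 24/5.
From π_2 · 4/5 = π_3 · 1/8: π_3/π_2 = (4/5)/(1/8) = 32/5.
Take π_1 proportional to 1; then unnormalized π = (1, 24/5, 768/25). Normalize by dividing by the sum 913/25:
  π = (25/913, 120/913, 768/913).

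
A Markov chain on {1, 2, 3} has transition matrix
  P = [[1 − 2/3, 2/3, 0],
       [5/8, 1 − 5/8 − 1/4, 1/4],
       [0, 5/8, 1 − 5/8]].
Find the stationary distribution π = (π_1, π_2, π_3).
π = (75/187, 80/187, 32/187)

This is a birth-death chain on three states, which satisfies detailed balance: π_1 · P_{12} = π_2 · P_{21} and π_2 · P_{23} = π_3 · P_{32}.
From π_1 · 2/3 = π_2 · 5/8: π_2/π_1 = (2/3)/(5/8) = 16/15.
From π_2 · 1/4 = π_3 · 5/8: π_3/π_2 = (1/4)/(5/8) = 2/5.
Take π_1 proportional to 1; then unnormalized π = (1, 16/15, 32/75). Normalize by dividing by the sum 187/75:
  π = (75/187, 80/187, 32/187).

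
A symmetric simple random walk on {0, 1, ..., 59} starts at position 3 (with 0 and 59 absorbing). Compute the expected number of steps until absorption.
E[τ | X_0 = 3] = 168

Let v_k = E[τ | X_0 = k]. Boundary: v_0 = v_59 = 0. Recurrence: v_k = 1 + (v_{k-1} + v_{k+1})/2 for 1 ≤ k ≤ 58. The particular solution to v_k − (v_{k-1} + v_{k+1})/2 = 1 is v_k = −k^2. Adding homogeneous solution A + B k and matching boundaries gives v_k = k (59 − k). Substituting k = 3: v_3 = 3 · 56 = 168.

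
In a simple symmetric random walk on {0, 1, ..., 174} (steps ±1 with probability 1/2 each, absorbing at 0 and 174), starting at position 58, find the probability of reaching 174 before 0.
P(hit 174 before 0) = 58/174 = 1/3

Let u_k = P(hit 174 before 0 | start at k). Then u_0 = 0, u_174 = 1, and u_k = u_{k-1}/2 + u_{k+1}/2 for 1 ≤ k ≤ 173. This harmonic recurrence is solved by u_k = k/174, giving u_58 = 58/174 = 1/3.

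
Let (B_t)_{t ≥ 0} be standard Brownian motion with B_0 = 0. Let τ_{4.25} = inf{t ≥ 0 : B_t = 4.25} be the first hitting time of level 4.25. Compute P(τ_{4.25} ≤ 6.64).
P(τ_{4.25} ≤ 6.64) = 2(1 − Φ(4.25/√6.64)) = 2(1 − Φ(1.6493)) ≈ 0.0991

By the reflection principle for standard BM, P(τ_b ≤ t) = 2 · P(B_t ≥ b). Since B_t ~ N(0, t), P(B_t ≥ 4.25) = 1 − Φ(4.25/√t) = 1 − Φ(4.25/√6.64) = 1 − Φ(1.6493) ≈ 0.04954. Doubling: P(τ_{4.25} ≤ 6.64) ≈ 2 · 0.04954 = 0.09908 ≈ 0.0991.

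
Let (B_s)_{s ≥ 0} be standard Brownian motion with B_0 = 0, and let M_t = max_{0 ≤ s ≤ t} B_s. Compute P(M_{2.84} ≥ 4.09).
P(M_{2.84} ≥ 4.09) = 2·P(B_{2.84} ≥ 4.09) = 2(1 − Φ(4.09/√2.84)) ≈ 0.0152

By the reflection principle for Brownian motion, P(M_t ≥ a) = 2 · P(B_t ≥ a) for a ≥ 0. Since B_t ~ N(0, t), P(B_t ≥ 4.09) = 1 − Φ(4.09/√t) = 1 − Φ(4.09/√2.84) = 1 − Φ(2.4270). So
  P(M_{2.84} ≥ 4.09) = 2(1 − Φ(2.4270)) ≈ 0.0152.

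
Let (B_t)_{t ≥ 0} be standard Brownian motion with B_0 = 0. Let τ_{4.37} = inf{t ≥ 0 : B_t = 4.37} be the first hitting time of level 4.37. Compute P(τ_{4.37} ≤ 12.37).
P(τ_{4.37} ≤ 12.37) = 2(1 − Φ(4.37/√12.37)) = 2(1 − Φ(1.2425)) ≈ 0.2141

By the reflection principle for standard BM, P(τ_b ≤ t) = 2 · P(B_t ≥ b). Since B_t ~ N(0, t), P(B_t ≥ 4.37) = 1 − Φ(4.37/√t) = 1 − Φ(4.37/√12.37) = 1 − Φ(1.2425) ≈ 0.10703. Doubling: P(τ_{4.37} ≤ 12.37) ≈ 2 · 0.10703 = 0.21406 ≈ 0.2141.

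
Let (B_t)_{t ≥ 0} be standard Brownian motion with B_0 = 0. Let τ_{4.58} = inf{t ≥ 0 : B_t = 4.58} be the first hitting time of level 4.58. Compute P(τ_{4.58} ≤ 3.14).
P(τ_{4.58} ≤ 3.14) = 2(1 − Φ(4.58/√3.14)) = 2(1 − Φ(2.5846)) ≈ 0.0097

By the reflection principle for standard BM, P(τ_b ≤ t) = 2 · P(B_t ≥ b). Since B_t ~ N(0, t), P(B_t ≥ 4.58) = 1 − Φ(4.58/√t) = 1 − Φ(4.58/√3.14) = 1 − Φ(2.5846) ≈ 0.00487. Doubling: P(τ_{4.58} ≤ 3.14) ≈ 2 · 0.00487 = 0.00974 ≈ 0.0097.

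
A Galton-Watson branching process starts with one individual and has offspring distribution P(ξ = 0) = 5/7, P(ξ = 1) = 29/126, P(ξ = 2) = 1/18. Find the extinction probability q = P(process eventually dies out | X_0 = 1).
q = 1

Mean offspring μ = 0·5/7 + 1·29/126 + 2·1/18 = 43/126 ≤ 1. For μ ≤ 1 with offspring not concentrated at 1, the Galton-Watson process goes extinct almost surely, so q = 1.
(Algebraic check: The pgf is f(s) = 5/7 + 29/126·s + 1/18·s². The extinction probability q is the smallest fixed point of f in [0, 1]. Setting s = f(s):
  1/18·s² + (29/126 − 1)·s + 5/7 = 0
  1/18·s² − (5/7 + 1/18)·s + 5/7 = 0
which factors as (s − 1)·(1/18·s − 5/7) = 0, giving roots s = 1 and s = (5/7)/(1/18) = 90/7. Since 90/7 ≥ 1, the smallest root in [0, 1] is s = 1.)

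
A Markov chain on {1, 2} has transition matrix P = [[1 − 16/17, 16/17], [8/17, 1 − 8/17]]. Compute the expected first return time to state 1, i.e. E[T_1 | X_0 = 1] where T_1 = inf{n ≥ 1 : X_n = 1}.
E[T_1 | X_0 = 1] = 1/π_1 = 3

For an irreducible recurrent Markov chain with stationary distribution π, E[T_i | X_0 = i] = 1/π_i (Kac's formula). Here π_1 = (8/17)/(16/17 + 8/17) = (8/17)/(24/17) = 1/3, so E[T_1 | X_0 = 1] = 1/π_1 = (16/17 + 8/17)/(8/17) = (24/17)/(8/17) = 3.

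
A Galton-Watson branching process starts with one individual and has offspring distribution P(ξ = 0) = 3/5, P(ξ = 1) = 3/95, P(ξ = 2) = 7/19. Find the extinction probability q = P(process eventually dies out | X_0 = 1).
q = 1

Mean offspring μ = 0·3/5 + 1·3/95 + 2·7/19 = 73/95 ≤ 1. For μ ≤ 1 with offspring not concentrated at 1, the Galton-Watson process goes extinct almost surely, so q = 1.
(Algebraic check: The pgf is f(s) = 3/5 + 3/95·s + 7/19·s². The extinction probability q is the smallest fixed point of f in [0, 1]. Setting s = f(s):
  7/19·s² + (3/95 − 1)·s + 3/5 = 0
  7/19·s² − (3/5 + 7/19)·s + 3/5 = 0
which factors as (s − 1)·(7/19·s − 3/5) = 0, giving roots s = 1 and s = (3/5)/(7/19) = 57/35. Since 57/35 ≥ 1, the smallest root in [0, 1] is s = 1.)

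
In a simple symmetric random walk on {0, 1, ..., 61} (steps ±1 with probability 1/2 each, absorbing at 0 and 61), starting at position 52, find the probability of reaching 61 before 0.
P(hit 61 before 0) = 52/61

Let u_k = P(hit 61 before 0 | start at k). Then u_0 = 0, u_61 = 1, and u_k = u_{k-1}/2 + u_{k+1}/2 for 1 ≤ k ≤ 60. This harmonic recurrence is solved by u_k = k/61, giving u_52 = 52/61.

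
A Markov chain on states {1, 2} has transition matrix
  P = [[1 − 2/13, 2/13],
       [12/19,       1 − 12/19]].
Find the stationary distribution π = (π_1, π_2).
π_1 = 78/97, π_2 = 19/97

Solve πP = π with π_1 + π_2 = 1. From πP = π: π_1 · (1 − 2/13) + π_2 · 12/19 = π_1 ⇒ π_2 · 12/19 = π_1 · 2/13 ⇒ π_2/π_1 = (2/13)/(12/19) = 19/78. Together with π_1 + π_2 = 1:
  π_1 = (12/19)/(2/13 + 12/19) = (12/19)/(194/247) = 78/97,
  π_2 = (2/13)/(2/13 + 12/19) = (2/13)/(194/247) = 19/97.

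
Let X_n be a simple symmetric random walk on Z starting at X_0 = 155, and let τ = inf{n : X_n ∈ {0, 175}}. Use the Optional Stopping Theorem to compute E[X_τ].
E[X_τ] = 155

X_n is a martingale and τ is a bounded-mean stopping time (indeed τ is finite a.s. with bounded expectation since the walk is in a bounded region). By the OST, E[X_τ] = E[X_0] = 155. Equivalently: E[X_τ] = 175 · P(hit 175 first) + 0 · P(hit 0 first) = 175 · (155/175) = 155.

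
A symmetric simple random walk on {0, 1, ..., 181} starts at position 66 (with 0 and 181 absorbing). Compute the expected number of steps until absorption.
E[τ | X_0 = 66] = 7590

Let v_k = E[τ | X_0 = k]. Boundary: v_0 = v_181 = 0. Recurrence: v_k = 1 + (v_{k-1} + v_{k+1})/2 for 1 ≤ k ≤ 180. The particular solution to v_k − (v_{k-1} + v_{k+1})/2 = 1 is v_k = −k^2. Adding homogeneous solution A + B k and matching boundaries gives v_k = k (181 − k). Substituting k = 66: v_66 = 66 · 115 = 7590.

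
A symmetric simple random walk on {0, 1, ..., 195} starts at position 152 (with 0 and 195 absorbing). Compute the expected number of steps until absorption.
E[τ | X_0 = 152] = 6536

Let v_k = E[τ | X_0 = k]. Boundary: v_0 = v_195 = 0. Recurrence: v_k = 1 + (v_{k-1} + v_{k+1})/2 for 1 ≤ k ≤ 194. The particular solution to v_k − (v_{k-1} + v_{k+1})/2 = 1 is v_k = −k^2. Adding homogeneous solution A + B k and matching boundaries gives v_k = k (195 − k). Substituting k = 152: v_152 = 152 · 43 = 6536.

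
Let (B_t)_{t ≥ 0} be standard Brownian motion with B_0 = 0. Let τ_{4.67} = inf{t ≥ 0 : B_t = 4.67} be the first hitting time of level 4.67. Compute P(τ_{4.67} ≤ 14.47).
P(τ_{4.67} ≤ 14.47) = 2(1 − Φ(4.67/√14.47)) = 2(1 − Φ(1.2277)) ≈ 0.2196

By the reflection principle for standard BM, P(τ_b ≤ t) = 2 · P(B_t ≥ b). Since B_t ~ N(0, t), P(B_t ≥ 4.67) = 1 − Φ(4.67/√t) = 1 − Φ(4.67/√14.47) = 1 − Φ(1.2277) ≈ 0.10978. Doubling: P(τ_{4.67} ≤ 14.47) ≈ 2 · 0.10978 = 0.21956 ≈ 0.2196.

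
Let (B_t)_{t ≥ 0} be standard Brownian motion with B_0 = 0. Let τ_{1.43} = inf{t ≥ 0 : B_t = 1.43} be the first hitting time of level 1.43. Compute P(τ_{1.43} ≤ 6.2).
P(τ_{1.43} ≤ 6.2) = 2(1 − Φ(1.43/√6.2)) = 2(1 − Φ(0.5743)) ≈ 0.5658

By the reflection principle for standard BM, P(τ_b ≤ t) = 2 · P(B_t ≥ b). Since B_t ~ N(0, t), P(B_t ≥ 1.43) = 1 − Φ(1.43/√t) = 1 − Φ(1.43/√6.2) = 1 − Φ(0.5743) ≈ 0.28288. Doubling: P(τ_{1.43} ≤ 6.2) ≈ 2 · 0.28288 = 0.56576 ≈ 0.5658.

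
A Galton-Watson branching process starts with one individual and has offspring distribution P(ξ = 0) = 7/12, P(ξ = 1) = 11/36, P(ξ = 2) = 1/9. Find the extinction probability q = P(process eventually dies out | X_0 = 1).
q = 1

Mean offspring μ = 0·7/12 + 1·11/36 + 2·1/9 = 19/36 ≤ 1. For μ ≤ 1 with offspring not concentrated at 1, the Galton-Watson process goes extinct almost surely, so q = 1.
(Algebraic check: The pgf is f(s) = 7/12 + 11/36·s + 1/9·s². The extinction probability q is the smallest fixed point of f in [0, 1]. Setting s = f(s):
  1/9·s² + (11/36 − 1)·s + 7/12 = 0
  1/9·s² − (7/12 + 1/9)·s + 7/12 = 0
which factors as (s − 1)·(1/9·s − 7/12) = 0, giving roots s = 1 and s = (7/12)/(1/9) = 21/4. Since 21/4 ≥ 1, the smallest root in [0, 1] is s = 1.)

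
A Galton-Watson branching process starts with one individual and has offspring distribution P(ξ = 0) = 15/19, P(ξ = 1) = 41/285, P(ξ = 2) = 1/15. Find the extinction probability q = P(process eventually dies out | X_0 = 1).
q = 1

Mean offspring μ = 0·15/19 + 1·41/285 + 2·1/15 = 79/285 ≤ 1. For μ ≤ 1 with offspring not concentrated at 1, the Galton-Watson process goes extinct almost surely, so q = 1.
(Algebraic check: The pgf is f(s) = 15/19 + 41/285·s + 1/15·s². The extinction probability q is the smallest fixed point of f in [0, 1]. Setting s = f(s):
  1/15·s² + (41/285 − 1)·s + 15/19 = 0
  1/15·s² − (15/19 + 1/15)·s + 15/19 = 0
which factors as (s − 1)·(1/15·s − 15/19) = 0, giving roots s = 1 and s = (15/19)/(1/15) = 225/19. Since 225/19 ≥ 1, the smallest root in [0, 1] is s = 1.)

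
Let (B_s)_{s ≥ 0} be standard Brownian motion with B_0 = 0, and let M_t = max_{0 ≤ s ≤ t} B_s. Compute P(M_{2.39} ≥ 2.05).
P(M_{2.39} ≥ 2.05) = 2·P(B_{2.39} ≥ 2.05) = 2(1 − Φ(2.05/√2.39)) ≈ 0.1848

By the reflection principle for Brownian motion, P(M_t ≥ a) = 2 · P(B_t ≥ a) for a ≥ 0. Since B_t ~ N(0, t), P(B_t ≥ 2.05) = 1 − Φ(2.05/√t) = 1 − Φ(2.05/√2.39) = 1 − Φ(1.3260). So
  P(M_{2.39} ≥ 2.05) = 2(1 − Φ(1.3260)) ≈ 0.1848.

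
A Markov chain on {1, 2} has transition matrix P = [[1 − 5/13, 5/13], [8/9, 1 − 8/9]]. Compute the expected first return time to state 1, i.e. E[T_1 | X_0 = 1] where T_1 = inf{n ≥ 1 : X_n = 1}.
E[T_1 | X_0 = 1] = 1/π_1 = 149/104

For an irreducible recurrent Markov chain with stationary distribution π, E[T_i | X_0 = i] = 1/π_i (Kac's formula). Here π_1 = (8/9)/(5/13 + 8/9) = (8/9)/(149/117) = 104/149, so E[T_1 | X_0 = 1] = 1/π_1 = (5/13 + 8/9)/(8/9) = (149/117)/(8/9) = 149/104.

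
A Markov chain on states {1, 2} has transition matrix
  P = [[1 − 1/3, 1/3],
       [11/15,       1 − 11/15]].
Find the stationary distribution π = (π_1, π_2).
π_1 = 11/16, π_2 = 5/16

Solve πP = π with π_1 + π_2 = 1. From πP = π: π_1 · (1 − 1/3) + π_2 · 11/15 = π_1 ⇒ π_2 · 11/15 = π_1 · 1/3 ⇒ π_2/π_1 = (1/3)/(11/15) = 5/11. Together with π_1 + π_2 = 1:
  π_1 = (11/15)/(1/3 + 11/15) = (11/15)/(16/15) = 11/16,
  π_2 = (1/3)/(1/3 + 11/15) = (1/3)/(16/15) = 5/16.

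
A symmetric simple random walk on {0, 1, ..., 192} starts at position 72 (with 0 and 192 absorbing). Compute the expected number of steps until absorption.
E[τ | X_0 = 72] = 8640

Let v_k = E[τ | X_0 = k]. Boundary: v_0 = v_192 = 0. Recurrence: v_k = 1 + (v_{k-1} + v_{k+1})/2 for 1 ≤ k ≤ 191. The particular solution to v_k − (v_{k-1} + v_{k+1})/2 = 1 is v_k = −k^2. Adding homogeneous solution A + B k and matching boundaries gives v_k = k (192 − k). Substituting k = 72: v_72 = 72 · 120 = 8640.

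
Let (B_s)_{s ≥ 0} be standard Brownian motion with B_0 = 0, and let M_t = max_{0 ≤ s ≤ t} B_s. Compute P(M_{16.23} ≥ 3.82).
P(M_{16.23} ≥ 3.82) = 2·P(B_{16.23} ≥ 3.82) = 2(1 − Φ(3.82/√16.23)) ≈ 0.3430

By the reflection principle for Brownian motion, P(M_t ≥ a) = 2 · P(B_t ≥ a) for a ≥ 0. Since B_t ~ N(0, t), P(B_t ≥ 3.82) = 1 − Φ(3.82/√t) = 1 − Φ(3.82/√16.23) = 1 − Φ(0.9482). So
  P(M_{16.23} ≥ 3.82) = 2(1 − Φ(0.9482)) ≈ 0.3430.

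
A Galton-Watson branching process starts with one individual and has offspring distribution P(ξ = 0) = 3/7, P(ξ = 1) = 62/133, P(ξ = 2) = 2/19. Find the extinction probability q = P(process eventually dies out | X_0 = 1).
q = 1

Mean offspring μ = 0·3/7 + 1·62/133 + 2·2/19 = 90/133 ≤ 1. For μ ≤ 1 with offspring not concentrated at 1, the Galton-Watson process goes extinct almost surely, so q = 1.
(Algebraic check: The pgf is f(s) = 3/7 + 62/133·s + 2/19·s². The extinction probability q is the smallest fixed point of f in [0, 1]. Setting s = f(s):
  2/19·s² + (62/133 − 1)·s + 3/7 = 0
  2/19·s² − (3/7 + 2/19)·s + 3/7 = 0
which factors as (s − 1)·(2/19·s − 3/7) = 0, giving roots s = 1 and s = (3/7)/(2/19) = 57/14. Since 57/14 ≥ 1, the smallest root in [0, 1] is s = 1.)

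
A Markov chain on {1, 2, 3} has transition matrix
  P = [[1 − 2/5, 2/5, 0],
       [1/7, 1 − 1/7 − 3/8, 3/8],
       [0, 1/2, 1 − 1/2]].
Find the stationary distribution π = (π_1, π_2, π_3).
π = (10/59, 28/59, 21/59)

This is a birth-death chain on three states, which satisfies detailed balance: π_1 · P_{12} = π_2 · P_{21} and π_2 · P_{23} = π_3 · P_{32}.
From π_1 · 2/5 = π_2 · 1/7: π_2/π_1 = (2/5)/(1/7) = 14/5.
From π_2 · 3/8 = π_3 · 1/2: π_3/π_2 = (3/8)/(1/2) = 3/4.
Take π_1 proportional to 1; then unnormalized π = (1, 14/5, 21/10). Normalize by dividing by the sum 59/10:
  π = (10/59, 28/59, 21/59).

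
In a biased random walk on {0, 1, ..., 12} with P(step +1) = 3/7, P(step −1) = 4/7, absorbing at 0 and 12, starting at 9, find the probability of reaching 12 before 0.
P(hit 12 before 0) = (1 − (4/3)^9) / (1 − (4/3)^12) = 176931/439075

Let u_k denote P(reach 12 before 0 | start at k). Boundary: u_0 = 0, u_12 = 1. Recurrence: u_k = 3/7·u_{k+1} + 4/7·u_{k-1} for 1 ≤ k ≤ 11. Try u_k = A + B·r^k with r = q/p = (4/7)/(3/7) = 4/3. Substitution satisfies the recurrence; boundary conditions give:
  u_k = (1 − r^k) / (1 − r^N) = (1 − (4/3)^9) / (1 − (4/3)^12) = 176931/439075.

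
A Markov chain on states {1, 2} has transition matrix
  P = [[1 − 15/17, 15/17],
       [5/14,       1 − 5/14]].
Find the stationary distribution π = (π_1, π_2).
π_1 = 17/59, π_2 = 42/59

Solve πP = π with π_1 + π_2 = 1. From πP = π: π_1 · (1 − 15/17) + π_2 · 5/14 = π_1 ⇒ π_2 · 5/14 = π_1 · 15/17 ⇒ π_2/π_1 = (15/17)/(5/14) = 42/17. Together with π_1 + π_2 = 1:
  π_1 = (5/14)/(15/17 + 5/14) = (5/14)/(295/238) = 17/59,
  π_2 = (15/17)/(15/17 + 5/14) = (15/17)/(295/238) = 42/59.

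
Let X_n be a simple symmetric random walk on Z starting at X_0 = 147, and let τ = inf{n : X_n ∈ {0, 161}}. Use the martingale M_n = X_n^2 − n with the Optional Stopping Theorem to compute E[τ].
E[τ] = 2058

M_n = X_n^2 − n is a martingale (since E[X_{n+1}^2 | F_n] = X_n^2 + 1). By OST (τ has finite mean in a bounded region), E[M_τ] = E[M_0] = X_0^2 − 0 = 147^2 = 21609. Also E[M_τ] = E[X_τ^2] − E[τ]. The walk exits at 0 or 161, with P(hit 161 first) = 147/161, so E[X_τ^2] = 161^2 · 147/161 + 0 = 23667. Thus E[τ] = E[X_τ^2] − E[M_τ] = 23667 − 21609 = 2058 = 147(161 − 147) = 2058.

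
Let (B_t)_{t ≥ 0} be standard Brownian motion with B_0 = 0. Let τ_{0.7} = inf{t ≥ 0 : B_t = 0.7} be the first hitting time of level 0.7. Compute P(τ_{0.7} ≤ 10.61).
P(τ_{0.7} ≤ 10.61) = 2(1 − Φ(0.7/√10.61)) = 2(1 − Φ(0.2149)) ≈ 0.8298

By the reflection principle for standard BM, P(τ_b ≤ t) = 2 · P(B_t ≥ b). Since B_t ~ N(0, t), P(B_t ≥ 0.7) = 1 − Φ(0.7/√t) = 1 − Φ(0.7/√10.61) = 1 − Φ(0.2149) ≈ 0.41492. Doubling: P(τ_{0.7} ≤ 10.61) ≈ 2 · 0.41492 = 0.82984 ≈ 0.8298.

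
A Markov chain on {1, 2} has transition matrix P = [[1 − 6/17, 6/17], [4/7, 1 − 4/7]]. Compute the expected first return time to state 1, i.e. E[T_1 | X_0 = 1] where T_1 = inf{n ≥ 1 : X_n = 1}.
E[T_1 | X_0 = 1] = 1/π_1 = 55/34

For an irreducible recurrent Markov chain with stationary distribution π, E[T_i | X_0 = i] = 1/π_i (Kac's formula). Here π_1 = (4/7)/(6/17 + 4/7) = (4/7)/(110/119) = 34/55, so E[T_1 | X_0 = 1] = 1/π_1 = (6/17 + 4/7)/(4/7) = (110/119)/(4/7) = 55/34.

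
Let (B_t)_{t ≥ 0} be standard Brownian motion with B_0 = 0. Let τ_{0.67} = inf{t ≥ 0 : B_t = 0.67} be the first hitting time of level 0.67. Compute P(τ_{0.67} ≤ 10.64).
P(τ_{0.67} ≤ 10.64) = 2(1 − Φ(0.67/√10.64)) = 2(1 − Φ(0.2054)) ≈ 0.8373

By the reflection principle for standard BM, P(τ_b ≤ t) = 2 · P(B_t ≥ b). Since B_t ~ N(0, t), P(B_t ≥ 0.67) = 1 − Φ(0.67/√t) = 1 − Φ(0.67/√10.64) = 1 − Φ(0.2054) ≈ 0.41863. Doubling: P(τ_{0.67} ≤ 10.64) ≈ 2 · 0.41863 = 0.83726 ≈ 0.8373.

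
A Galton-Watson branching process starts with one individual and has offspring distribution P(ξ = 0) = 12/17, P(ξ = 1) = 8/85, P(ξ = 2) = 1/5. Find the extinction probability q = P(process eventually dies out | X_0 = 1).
q = 1

Mean offspring μ = 0·12/17 + 1·8/85 + 2·1/5 = 42/85 ≤ 1. For μ ≤ 1 with offspring not concentrated at 1, the Galton-Watson process goes extinct almost surely, so q = 1.
(Algebraic check: The pgf is f(s) = 12/17 + 8/85·s + 1/5·s². The extinction probability q is the smallest fixed point of f in [0, 1]. Setting s = f(s):
  1/5·s² + (8/85 − 1)·s + 12/17 = 0
  1/5·s² − (12/17 + 1/5)·s + 12/17 = 0
which factors as (s − 1)·(1/5·s − 12/17) = 0, giving roots s = 1 and s = (12/17)/(1/5) = 60/17. Since 60/17 ≥ 1, the smallest root in [0, 1] is s = 1.)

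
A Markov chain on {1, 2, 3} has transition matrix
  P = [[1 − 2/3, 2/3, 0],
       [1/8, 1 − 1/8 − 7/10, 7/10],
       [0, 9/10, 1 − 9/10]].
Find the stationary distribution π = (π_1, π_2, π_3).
π = (27/283, 144/283, 112/283)

This is a birth-death chain on three states, which satisfies detailed balance: π_1 · P_{12} = π_2 · P_{21} and π_2 · P_{23} = π_3 · P_{32}.
From π_1 · 2/3 = π_2 · 1/8: π_2/π_1 = (2/3)/(1/8) = 16/3.
From π_2 · 7/10 = π_3 · 9/10: π_3/π_2 = (7/10)/(9/10) = 7/9.
Take π_1 proportional to 1; then unnormalized π = (1, 16/3, 112/27). Normalize by dividing by the sum 283/27:
  π = (27/283, 144/283, 112/283).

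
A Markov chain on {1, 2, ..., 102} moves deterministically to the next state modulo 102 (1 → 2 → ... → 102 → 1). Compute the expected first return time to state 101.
E[T_101 | X_0 = 101] = 102

The chain cycles deterministically, so starting at state 101 it returns in exactly 102 steps. Equivalently, the stationary distribution is uniform π_j = 1/102 for every state j, so by Kac's formula E[T_101] = 1/π_101 = 102.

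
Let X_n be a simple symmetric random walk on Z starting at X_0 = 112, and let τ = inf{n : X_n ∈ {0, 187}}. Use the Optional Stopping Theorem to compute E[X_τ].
E[X_τ] = 112

X_n is a martingale and τ is a bounded-mean stopping time (indeed τ is finite a.s. with bounded expectation since the walk is in a bounded region). By the OST, E[X_τ] = E[X_0] = 112. Equivalently: E[X_τ] = 187 · P(hit 187 first) + 0 · P(hit 0 first) = 187 · (112/187) = 112.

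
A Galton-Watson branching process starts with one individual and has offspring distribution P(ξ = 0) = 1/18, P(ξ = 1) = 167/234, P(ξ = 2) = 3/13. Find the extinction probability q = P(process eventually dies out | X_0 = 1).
q = 13/54

The pgf is f(s) = 1/18 + 167/234·s + 3/13·s². The extinction probability q is the smallest fixed point of f in [0, 1]. Setting s = f(s):
  3/13·s² + (167/234 − 1)·s + 1/18 = 0
  3/13·s² − (1/18 + 3/13)·s + 1/18 = 0
which factors as (s − 1)·(3/13·s − 1/18) = 0, giving roots s = 1 and s = (1/18)/(3/13) = 13/54.
Mean offspring μ = 167/234 + 2·3/13 = 275/234 > 1 (supercritical), so q < 1. The extinction probability is the smaller root: q = (1/18)/(3/13) = 13/54.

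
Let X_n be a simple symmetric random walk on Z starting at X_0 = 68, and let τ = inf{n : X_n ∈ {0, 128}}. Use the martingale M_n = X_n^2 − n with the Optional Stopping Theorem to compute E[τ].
E[τ] = 4080

M_n = X_n^2 − n is a martingale (since E[X_{n+1}^2 | F_n] = X_n^2 + 1). By OST (τ has finite mean in a bounded region), E[M_τ] = E[M_0] = X_0^2 − 0 = 68^2 = 4624. Also E[M_τ] = E[X_τ^2] − E[τ]. The walk exits at 0 or 128, with P(hit 128 first) = 68/128, so E[X_τ^2] = 128^2 · 68/128 + 0 = 8704. Thus E[τ] = E[X_τ^2] − E[M_τ] = 8704 − 4624 = 4080 = 68(128 − 68) = 4080.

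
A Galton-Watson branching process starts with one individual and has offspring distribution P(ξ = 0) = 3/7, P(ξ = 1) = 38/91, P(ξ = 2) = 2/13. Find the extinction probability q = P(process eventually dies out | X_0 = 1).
q = 1

Mean offspring μ = 0·3/7 + 1·38/91 + 2·2/13 = 66/91 ≤ 1. For μ ≤ 1 with offspring not concentrated at 1, the Galton-Watson process goes extinct almost surely, so q = 1.
(Algebraic check: The pgf is f(s) = 3/7 + 38/91·s + 2/13·s². The extinction probability q is the smallest fixed point of f in [0, 1]. Setting s = f(s):
  2/13·s² + (38/91 − 1)·s + 3/7 = 0
  2/13·s² − (3/7 + 2/13)·s + 3/7 = 0
which factors as (s − 1)·(2/13·s − 3/7) = 0, giving roots s = 1 and s = (3/7)/(2/13) = 39/14. Since 39/14 ≥ 1, the smallest root in [0, 1] is s = 1.)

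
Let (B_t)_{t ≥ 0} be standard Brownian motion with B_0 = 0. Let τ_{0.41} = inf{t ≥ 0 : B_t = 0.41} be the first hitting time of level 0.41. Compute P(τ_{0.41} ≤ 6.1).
P(τ_{0.41} ≤ 6.1) = 2(1 − Φ(0.41/√6.1)) = 2(1 − Φ(0.1660)) ≈ 0.8682

By the reflection principle for standard BM, P(τ_b ≤ t) = 2 · P(B_t ≥ b). Since B_t ~ N(0, t), P(B_t ≥ 0.41) = 1 − Φ(0.41/√t) = 1 − Φ(0.41/√6.1) = 1 − Φ(0.1660) ≈ 0.43408. Doubling: P(τ_{0.41} ≤ 6.1) ≈ 2 · 0.43408 = 0.86816 ≈ 0.8682.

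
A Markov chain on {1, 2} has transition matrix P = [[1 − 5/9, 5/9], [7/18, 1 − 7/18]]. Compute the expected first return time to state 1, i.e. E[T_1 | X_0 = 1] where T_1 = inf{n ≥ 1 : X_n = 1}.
E[T_1 | X_0 = 1] = 1/π_1 = 17/7

For an irreducible recurrent Markov chain with stationary distribution π, E[T_i | X_0 = i] = 1/π_i (Kac's formula). Here π_1 = (7/18)/(5/9 + 7/18) = (7/18)/(17/18) = 7/17, so E[T_1 | X_0 = 1] = 1/π_1 = (5/9 + 7/18)/(7/18) = (17/18)/(7/18) = 17/7.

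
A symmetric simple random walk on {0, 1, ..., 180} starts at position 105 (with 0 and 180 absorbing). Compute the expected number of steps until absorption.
E[τ | X_0 = 105] = 7875

Let v_k = E[τ | X_0 = k]. Boundary: v_0 = v_180 = 0. Recurrence: v_k = 1 + (v_{k-1} + v_{k+1})/2 for 1 ≤ k ≤ 179. The particular solution to v_k − (v_{k-1} + v_{k+1})/2 = 1 is v_k = −k^2. Adding homogeneous solution A + B k and matching boundaries gives v_k = k (180 − k). Substituting k = 105: v_105 = 105 · 75 = 7875.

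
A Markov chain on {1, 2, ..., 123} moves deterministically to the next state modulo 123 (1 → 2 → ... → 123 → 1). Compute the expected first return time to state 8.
E[T_8 | X_0 = 8] = 123

The chain cycles deterministically, so starting at state 8 it returns in exactly 123 steps. Equivalently, the stationary distribution is uniform π_j = 1/123 for every state j, so by Kac's formula E[T_8] = 1/π_8 = 123.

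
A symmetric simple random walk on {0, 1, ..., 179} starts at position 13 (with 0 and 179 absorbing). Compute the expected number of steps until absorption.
E[τ | X_0 = 13] = 2158

Let v_k = E[τ | X_0 = k]. Boundary: v_0 = v_179 = 0. Recurrence: v_k = 1 + (v_{k-1} + v_{k+1})/2 for 1 ≤ k ≤ 178. The particular solution to v_k − (v_{k-1} + v_{k+1})/2 = 1 is v_k = −k^2. Adding homogeneous solution A + B k and matching boundaries gives v_k = k (179 − k). Substituting k = 13: v_13 = 13 · 166 = 2158.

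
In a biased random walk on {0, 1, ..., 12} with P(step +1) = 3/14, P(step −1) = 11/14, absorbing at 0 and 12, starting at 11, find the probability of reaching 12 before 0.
P(hit 12 before 0) = (1 − (11/3)^11) / (1 − (11/3)^12) = 106991810049/392303480660

Let u_k denote P(reach 12 before 0 | start at k). Boundary: u_0 = 0, u_12 = 1. Recurrence: u_k = 3/14·u_{k+1} + 11/14·u_{k-1} for 1 ≤ k ≤ 11. Try u_k = A + B·r^k with r = q/p = (11/14)/(3/14) = 11/3. Substitution satisfies the recurrence; boundary conditions give:
  u_k = (1 − r^k) / (1 − r^N) = (1 − (11/3)^11) / (1 − (11/3)^12) = 106991810049/392303480660.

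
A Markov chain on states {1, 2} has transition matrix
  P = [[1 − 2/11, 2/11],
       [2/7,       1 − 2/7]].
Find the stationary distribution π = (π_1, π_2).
π_1 = 11/18, π_2 = 7/18

Solve πP = π with π_1 + π_2 = 1. From πP = π: π_1 · (1 − 2/11) + π_2 · 2/7 = π_1 ⇒ π_2 · 2/7 = π_1 · 2/11 ⇒ π_2/π_1 = (2/11)/(2/7) = 7/11. Together with π_1 + π_2 = 1:
  π_1 = (2/7)/(2/11 + 2/7) = (2/7)/(36/77) = 11/18,
  π_2 = (2/11)/(2/11 + 2/7) = (2/11)/(36/77) = 7/18.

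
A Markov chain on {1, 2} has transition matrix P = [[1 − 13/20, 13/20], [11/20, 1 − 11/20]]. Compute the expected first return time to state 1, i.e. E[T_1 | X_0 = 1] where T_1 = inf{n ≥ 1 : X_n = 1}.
E[T_1 | X_0 = 1] = 1/π_1 = 24/11

For an irreducible recurrent Markov chain with stationary distribution π, E[T_i | X_0 = i] = 1/π_i (Kac's formula). Here π_1 = (11/20)/(13/20 + 11/20) = (11/20)/(6/5) = 11/24, so E[T_1 | X_0 = 1] = 1/π_1 = (13/20 + 11/20)/(11/20) = (6/5)/(11/20) = 24/11.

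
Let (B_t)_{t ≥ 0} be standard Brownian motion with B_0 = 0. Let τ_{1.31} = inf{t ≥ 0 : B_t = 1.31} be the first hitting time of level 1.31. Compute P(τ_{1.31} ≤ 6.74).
P(τ_{1.31} ≤ 6.74) = 2(1 − Φ(1.31/√6.74)) = 2(1 − Φ(0.5046)) ≈ 0.6138

By the reflection principle for standard BM, P(τ_b ≤ t) = 2 · P(B_t ≥ b). Since B_t ~ N(0, t), P(B_t ≥ 1.31) = 1 − Φ(1.31/√t) = 1 − Φ(1.31/√6.74) = 1 − Φ(0.5046) ≈ 0.30692. Doubling: P(τ_{1.31} ≤ 6.74) ≈ 2 · 0.30692 = 0.61384 ≈ 0.6138.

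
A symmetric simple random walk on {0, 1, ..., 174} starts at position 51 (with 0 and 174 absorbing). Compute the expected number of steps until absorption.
E[τ | X_0 = 51] = 6273

Let v_k = E[τ | X_0 = k]. Boundary: v_0 = v_174 = 0. Recurrence: v_k = 1 + (v_{k-1} + v_{k+1})/2 for 1 ≤ k ≤ 173. The particular solution to v_k − (v_{k-1} + v_{k+1})/2 = 1 is v_k = −k^2. Adding homogeneous solution A + B k and matching boundaries gives v_k = k (174 − k). Substituting k = 51: v_51 = 51 · 123 = 6273.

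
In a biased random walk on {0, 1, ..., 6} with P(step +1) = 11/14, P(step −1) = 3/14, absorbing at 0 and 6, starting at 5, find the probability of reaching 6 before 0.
P(hit 6 before 0) = (1 − (3/11)^5) / (1 − (3/11)^6) = 221111/221354

Let u_k denote P(reach 6 before 0 | start at k). Boundary: u_0 = 0, u_6 = 1. Recurrence: u_k = 11/14·u_{k+1} + 3/14·u_{k-1} for 1 ≤ k ≤ 5. Try u_k = A + B·r^k with r = q/p = (3/14)/(11/14) = 3/11. Substitution satisfies the recurrence; boundary conditions give:
  u_k = (1 − r^k) / (1 − r^N) = (1 − (3/11)^5) / (1 − (3/11)^6) = 221111/221354.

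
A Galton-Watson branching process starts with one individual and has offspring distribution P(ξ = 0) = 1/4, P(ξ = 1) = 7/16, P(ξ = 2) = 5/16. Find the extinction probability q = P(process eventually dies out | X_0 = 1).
q = 4/5

The pgf is f(s) = 1/4 + 7/16·s + 5/16·s². The extinction probability q is the smallest fixed point of f in [0, 1]. Setting s = f(s):
  5/16·s² + (7/16 − 1)·s + 1/4 = 0
  5/16·s² − (1/4 + 5/16)·s + 1/4 = 0
which factors as (s − 1)·(5/16·s − 1/4) = 0, giving roots s = 1 and s = (1/4)/(5/16) = 4/5.
Mean offspring μ = 7/16 + 2·5/16 = 17/16 > 1 (supercritical), so q < 1. The extinction probability is the smaller root: q = (1/4)/(5/16) = 4/5.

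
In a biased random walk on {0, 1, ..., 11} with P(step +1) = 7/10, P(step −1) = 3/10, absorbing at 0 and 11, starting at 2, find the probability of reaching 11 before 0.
P(hit 11 before 0) = (1 − (3/7)^2) / (1 − (3/7)^11) = 403536070/494287399

Let u_k denote P(reach 11 before 0 | start at k). Boundary: u_0 = 0, u_11 = 1. Recurrence: u_k = 7/10·u_{k+1} + 3/10·u_{k-1} for 1 ≤ k ≤ 10. Try u_k = A + B·r^k with r = q/p = (3/10)/(7/10) = 3/7. Substitution satisfies the recurrence; boundary conditions give:
  u_k = (1 − r^k) / (1 − r^N) = (1 − (3/7)^2) / (1 − (3/7)^11) = 403536070/494287399.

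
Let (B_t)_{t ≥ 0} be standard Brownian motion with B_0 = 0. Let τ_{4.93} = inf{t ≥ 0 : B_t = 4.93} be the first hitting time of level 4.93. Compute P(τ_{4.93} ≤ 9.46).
P(τ_{4.93} ≤ 9.46) = 2(1 − Φ(4.93/√9.46)) = 2(1 − Φ(1.6029)) ≈ 0.1090

By the reflection principle for standard BM, P(τ_b ≤ t) = 2 · P(B_t ≥ b). Since B_t ~ N(0, t), P(B_t ≥ 4.93) = 1 − Φ(4.93/√t) = 1 − Φ(4.93/√9.46) = 1 − Φ(1.6029) ≈ 0.05448. Doubling: P(τ_{4.93} ≤ 9.46) ≈ 2 · 0.05448 = 0.10896 ≈ 0.1090.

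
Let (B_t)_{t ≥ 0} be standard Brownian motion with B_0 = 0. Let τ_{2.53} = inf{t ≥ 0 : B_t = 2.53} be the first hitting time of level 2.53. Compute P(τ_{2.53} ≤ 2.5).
P(τ_{2.53} ≤ 2.5) = 2(1 − Φ(2.53/√2.5)) = 2(1 − Φ(1.6001)) ≈ 0.1096

By the reflection principle for standard BM, P(τ_b ≤ t) = 2 · P(B_t ≥ b). Since B_t ~ N(0, t), P(B_t ≥ 2.53) = 1 − Φ(2.53/√t) = 1 − Φ(2.53/√2.5) = 1 − Φ(1.6001) ≈ 0.05479. Doubling: P(τ_{2.53} ≤ 2.5) ≈ 2 · 0.05479 = 0.10958 ≈ 0.1096.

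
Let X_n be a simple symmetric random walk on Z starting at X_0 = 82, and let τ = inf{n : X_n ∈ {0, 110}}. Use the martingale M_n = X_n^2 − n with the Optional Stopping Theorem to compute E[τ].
E[τ] = 2296

M_n = X_n^2 − n is a martingale (since E[X_{n+1}^2 | F_n] = X_n^2 + 1). By OST (τ has finite mean in a bounded region), E[M_τ] = E[M_0] = X_0^2 − 0 = 82^2 = 6724. Also E[M_τ] = E[X_τ^2] − E[τ]. The walk exits at 0 or 110, with P(hit 110 first) = 82/110, so E[X_τ^2] = 110^2 · 82/110 + 0 = 9020. Thus E[τ] = E[X_τ^2] − E[M_τ] = 9020 − 6724 = 2296 = 82(110 − 82) = 2296.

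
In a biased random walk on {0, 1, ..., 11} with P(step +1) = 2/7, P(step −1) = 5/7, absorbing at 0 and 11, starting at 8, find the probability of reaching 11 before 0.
P(hit 11 before 0) = (1 − (5/2)^8) / (1 − (5/2)^11) = 1040984/16275359

Let u_k denote P(reach 11 before 0 | start at k). Boundary: u_0 = 0, u_11 = 1. Recurrence: u_k = 2/7·u_{k+1} + 5/7·u_{k-1} for 1 ≤ k ≤ 10. Try u_k = A + B·r^k with r = q/p = (5/7)/(2/7) = 5/2. Substitution satisfies the recurrence; boundary conditions give:
  u_k = (1 − r^k) / (1 − r^N) = (1 − (5/2)^8) / (1 − (5/2)^11) = 1040984/16275359.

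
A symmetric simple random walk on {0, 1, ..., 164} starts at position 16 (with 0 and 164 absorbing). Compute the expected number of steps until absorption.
E[τ | X_0 = 16] = 2368

Let v_k = E[τ | X_0 = k]. Boundary: v_0 = v_164 = 0. Recurrence: v_k = 1 + (v_{k-1} + v_{k+1})/2 for 1 ≤ k ≤ 163. The particular solution to v_k − (v_{k-1} + v_{k+1})/2 = 1 is v_k = −k^2. Adding homogeneous solution A + B k and matching boundaries gives v_k = k (164 − k). Substituting k = 16: v_16 = 16 · 148 = 2368.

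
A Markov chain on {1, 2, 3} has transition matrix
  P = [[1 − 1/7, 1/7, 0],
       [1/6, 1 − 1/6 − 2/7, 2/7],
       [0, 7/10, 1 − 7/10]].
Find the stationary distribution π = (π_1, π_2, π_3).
π = (343/757, 294/757, 120/757)

This is a birth-death chain on three states, which satisfies detailed balance: π_1 · P_{12} = π_2 · P_{21} and π_2 · P_{23} = π_3 · P_{32}.
From π_1 · 1/7 = π_2 · 1/6: π_2/π_1 = (1/7)/(1/6) = 6/7.
From π_2 · 2/7 = π_3 · 7/10: π_3/π_2 = (2/7)/(7/10) = 20/49.
Take π_1 proportional to 1; then unnormalized π = (1, 6/7, 120/343). Normalize by dividing by the sum 757/343:
  π = (343/757, 294/757, 120/757).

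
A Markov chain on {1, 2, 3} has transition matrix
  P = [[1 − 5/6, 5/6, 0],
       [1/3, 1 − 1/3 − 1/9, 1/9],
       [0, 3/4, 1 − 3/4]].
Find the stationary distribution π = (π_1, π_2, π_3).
π = (54/209, 135/209, 20/209)

This is a birth-death chain on three states, which satisfies detailed balance: π_1 · P_{12} = π_2 · P_{21} and π_2 · P_{23} = π_3 · P_{32}.
From π_1 · 5/6 = π_2 · 1/3: π_2/π_1 = (5/6)/(1/3) = 5/2.
From π_2 · 1/9 = π_3 · 3/4: π_3/π_2 = (1/9)/(3/4) = 4/27.
Take π_1 proportional to 1; then unnormalized π = (1, 5/2, 10/27). Normalize by dividing by the sum 209/54:
  π = (54/209, 135/209, 20/209).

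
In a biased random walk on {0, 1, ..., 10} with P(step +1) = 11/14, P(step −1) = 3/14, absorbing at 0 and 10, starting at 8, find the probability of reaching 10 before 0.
P(hit 10 before 0) = (1 − (3/11)^8) / (1 − (3/11)^10) = 231577060/231583621

Let u_k denote P(reach 10 before 0 | start at k). Boundary: u_0 = 0, u_10 = 1. Recurrence: u_k = 11/14·u_{k+1} + 3/14·u_{k-1} for 1 ≤ k ≤ 9. Try u_k = A + B·r^k with r = q/p = (3/14)/(11/14) = 3/11. Substitution satisfies the recurrence; boundary conditions give:
  u_k = (1 − r^k) / (1 − r^N) = (1 − (3/11)^8) / (1 − (3/11)^10) = 231577060/231583621.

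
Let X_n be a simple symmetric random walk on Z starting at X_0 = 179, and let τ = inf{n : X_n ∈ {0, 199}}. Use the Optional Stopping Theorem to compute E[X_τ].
E[X_τ] = 179

X_n is a martingale and τ is a bounded-mean stopping time (indeed τ is finite a.s. with bounded expectation since the walk is in a bounded region). By the OST, E[X_τ] = E[X_0] = 179. Equivalently: E[X_τ] = 199 · P(hit 199 first) + 0 · P(hit 0 first) = 199 · (179/199) = 179.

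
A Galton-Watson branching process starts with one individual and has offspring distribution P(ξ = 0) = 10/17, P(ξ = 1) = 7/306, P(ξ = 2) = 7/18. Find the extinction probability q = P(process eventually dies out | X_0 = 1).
q = 1

Mean offspring μ = 0·10/17 + 1·7/306 + 2·7/18 = 245/306 ≤ 1. For μ ≤ 1 with offspring not concentrated at 1, the Galton-Watson process goes extinct almost surely, so q = 1.
(Algebraic check: The pgf is f(s) = 10/17 + 7/306·s + 7/18·s². The extinction probability q is the smallest fixed point of f in [0, 1]. Setting s = f(s):
  7/18·s² + (7/306 − 1)·s + 10/17 = 0
  7/18·s² − (10/17 + 7/18)·s + 10/17 = 0
which factors as (s − 1)·(7/18·s − 10/17) = 0, giving roots s = 1 and s = (10/17)/(7/18) = 180/119. Since 180/119 ≥ 1, the smallest root in [0, 1] is s = 1.)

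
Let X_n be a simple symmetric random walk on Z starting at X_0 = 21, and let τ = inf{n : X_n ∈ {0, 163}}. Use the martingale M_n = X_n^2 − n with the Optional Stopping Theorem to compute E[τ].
E[τ] = 2982

M_n = X_n^2 − n is a martingale (since E[X_{n+1}^2 | F_n] = X_n^2 + 1). By OST (τ has finite mean in a bounded region), E[M_τ] = E[M_0] = X_0^2 − 0 = 21^2 = 441. Also E[M_τ] = E[X_τ^2] − E[τ]. The walk exits at 0 or 163, with P(hit 163 first) = 21/163, so E[X_τ^2] = 163^2 · 21/163 + 0 = 3423. Thus E[τ] = E[X_τ^2] − E[M_τ] = 3423 − 441 = 2982 = 21(163 − 21) = 2982.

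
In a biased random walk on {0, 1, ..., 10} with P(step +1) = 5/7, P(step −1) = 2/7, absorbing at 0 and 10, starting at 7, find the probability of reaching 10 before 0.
P(hit 10 before 0) = (1 − (2/5)^7) / (1 − (2/5)^10) = 3249875/3254867

Let u_k denote P(reach 10 before 0 | start at k). Boundary: u_0 = 0, u_10 = 1. Recurrence: u_k = 5/7·u_{k+1} + 2/7·u_{k-1} for 1 ≤ k ≤ 9. Try u_k = A + B·r^k with r = q/p = (2/7)/(5/7) = 2/5. Substitution satisfies the recurrence; boundary conditions give:
  u_k = (1 − r^k) / (1 − r^N) = (1 − (2/5)^7) / (1 − (2/5)^10) = 3249875/3254867.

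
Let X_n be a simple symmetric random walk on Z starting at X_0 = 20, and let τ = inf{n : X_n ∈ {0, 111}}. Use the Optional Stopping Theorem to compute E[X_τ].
E[X_τ] = 20

X_n is a martingale and τ is a bounded-mean stopping time (indeed τ is finite a.s. with bounded expectation since the walk is in a bounded region). By the OST, E[X_τ] = E[X_0] = 20. Equivalently: E[X_τ] = 111 · P(hit 111 first) + 0 · P(hit 0 first) = 111 · (20/111) = 20.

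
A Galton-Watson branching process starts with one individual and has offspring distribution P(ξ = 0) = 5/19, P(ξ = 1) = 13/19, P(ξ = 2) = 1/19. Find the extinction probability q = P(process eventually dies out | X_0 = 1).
q = 1

Mean offspring μ = 0·5/19 + 1·13/19 + 2·1/19 = 15/19 ≤ 1. For μ ≤ 1 with offspring not concentrated at 1, the Galton-Watson process goes extinct almost surely, so q = 1.
(Algebraic check: The pgf is f(s) = 5/19 + 13/19·s + 1/19·s². The extinction probability q is the smallest fixed point of f in [0, 1]. Setting s = f(s):
  1/19·s² + (13/19 − 1)·s + 5/19 = 0
  1/19·s² − (5/19 + 1/19)·s + 5/19 = 0
which factors as (s − 1)·(1/19·s − 5/19) = 0, giving roots s = 1 and s = (5/19)/(1/19) = 5. Since 5 ≥ 1, the smallest root in [0, 1] is s = 1.)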